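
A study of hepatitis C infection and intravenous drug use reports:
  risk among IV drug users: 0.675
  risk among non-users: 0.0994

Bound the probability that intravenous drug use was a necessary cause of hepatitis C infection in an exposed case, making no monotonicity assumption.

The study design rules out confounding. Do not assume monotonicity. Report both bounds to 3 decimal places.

0.853 ≤ PN ≤ 1.000

Let p₁ = 0.675, p₀ = 0.0994.
Under exogeneity alone the bounds on PN are max{0,(p₁−p₀)/p₁} ≤ PN ≤ min{1,(1−p₀)/p₁}.
  lower = (p₁ − p₀)/p₁ = 0.5756 / 0.675 ≈ 0.8527
  upper = min{1, (1 − p₀)/p₁} = 0.9006 / 0.675 ≈ 1.3342 → capped at 1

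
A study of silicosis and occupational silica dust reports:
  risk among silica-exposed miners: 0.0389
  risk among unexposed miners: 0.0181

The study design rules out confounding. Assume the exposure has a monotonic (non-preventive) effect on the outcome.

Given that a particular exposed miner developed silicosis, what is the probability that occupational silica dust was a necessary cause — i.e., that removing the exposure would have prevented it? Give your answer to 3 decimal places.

Let p₁ = 0.0389, p₀ = 0.0181.
Under exogeneity and monotonicity, PN = (p₁ − p₀) / p₁.
PN = (0.0389 − 0.0181) / 0.0389 = 0.0208 / 0.0389 ≈ 0.5347

PN ≈ 0.535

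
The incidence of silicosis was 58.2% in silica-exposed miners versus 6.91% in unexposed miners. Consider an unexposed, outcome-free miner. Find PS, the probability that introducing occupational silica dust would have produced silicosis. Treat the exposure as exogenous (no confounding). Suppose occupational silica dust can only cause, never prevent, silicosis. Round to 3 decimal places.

p₁ = 0.582, p₀ = 0.0691.
Under exogeneity and monotonicity, PS = (p₁ − p₀) / (1 − p₀).
PS = (0.582 − 0.0691) / (1 − 0.0691) = 0.5129 / 0.9309 ≈ 0.5510

PS ≈ 0.551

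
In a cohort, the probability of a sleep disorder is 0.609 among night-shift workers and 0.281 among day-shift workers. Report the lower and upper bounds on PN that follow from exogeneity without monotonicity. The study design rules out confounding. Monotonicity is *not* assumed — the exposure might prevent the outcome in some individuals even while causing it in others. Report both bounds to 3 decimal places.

0.539 ≤ PN ≤ 1.000

Let p₁ = 0.609, p₀ = 0.281.
Under exogeneity alone the bounds on PN are max{0,(p₁−p₀)/p₁} ≤ PN ≤ min{1,(1−p₀)/p₁}.
  lower = (p₁ − p₀)/p₁ = 0.328 / 0.609 ≈ 0.5386
  upper = min{1, (1 − p₀)/p₁} = 0.719 / 0.609 ≈ 1.1806 → capped at 1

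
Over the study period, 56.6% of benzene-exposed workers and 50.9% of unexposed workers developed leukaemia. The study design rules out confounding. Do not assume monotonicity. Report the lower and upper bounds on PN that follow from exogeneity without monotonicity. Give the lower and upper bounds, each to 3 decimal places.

0.101 ≤ PN ≤ 0.867

p₁ = 0.566, p₀ = 0.509.
Under exogeneity alone the bounds on PN are max{0,(p₁−p₀)/p₁} ≤ PN ≤ min{1,(1−p₀)/p₁}.
  lower = (p₁ − p₀)/p₁ = 0.057 / 0.566 ≈ 0.1007
  upper = min{1, (1 − p₀)/p₁} = 0.491 / 0.566 ≈ 0.8675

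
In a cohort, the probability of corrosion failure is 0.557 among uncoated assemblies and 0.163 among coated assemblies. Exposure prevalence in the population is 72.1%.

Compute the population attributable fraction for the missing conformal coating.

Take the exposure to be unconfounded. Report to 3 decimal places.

PAF ≈ 0.635

Let p₁ = 0.557, p₀ = 0.163.
Overall risk P(Y=1) = π·p₁ + (1−π)·p₀ = 0.721×0.557 + 0.279×0.163 = 0.44707.
Under exogeneity, PAF = [P(Y=1) − p₀] / P(Y=1).
PAF = (0.44707 − 0.163) / 0.44707 ≈ 0.6354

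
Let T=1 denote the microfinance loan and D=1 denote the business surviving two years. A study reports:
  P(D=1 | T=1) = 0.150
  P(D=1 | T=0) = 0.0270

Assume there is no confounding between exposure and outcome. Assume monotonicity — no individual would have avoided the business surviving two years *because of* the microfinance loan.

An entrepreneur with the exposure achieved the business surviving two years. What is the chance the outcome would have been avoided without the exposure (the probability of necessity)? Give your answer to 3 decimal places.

Let p₁ = 0.15, p₀ = 0.027.
Under exogeneity and monotonicity, PN = (p₁ − p₀) / p₁.
PN = (0.15 − 0.027) / 0.15 = 0.123 / 0.15 ≈ 0.8200

PN ≈ 0.820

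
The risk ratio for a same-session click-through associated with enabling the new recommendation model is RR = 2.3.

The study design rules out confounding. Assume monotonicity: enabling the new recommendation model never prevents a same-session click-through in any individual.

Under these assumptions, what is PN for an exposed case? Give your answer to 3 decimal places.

PN ≈ 0.565

Under exogeneity and monotonicity, PN = (RR − 1) / RR = 1 − 1/RR.
PN = (2.3 − 1) / 2.3 = 1.3 / 2.3 ≈ 0.5652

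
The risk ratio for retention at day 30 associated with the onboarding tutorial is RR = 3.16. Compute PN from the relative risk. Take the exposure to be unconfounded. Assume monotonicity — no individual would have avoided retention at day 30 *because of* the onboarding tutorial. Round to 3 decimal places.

Under exogeneity and monotonicity, PN = (RR − 1) / RR = 1 − 1/RR.
PN = (3.16 − 1) / 3.16 = 2.16 / 3.16 ≈ 0.6835

PN ≈ 0.684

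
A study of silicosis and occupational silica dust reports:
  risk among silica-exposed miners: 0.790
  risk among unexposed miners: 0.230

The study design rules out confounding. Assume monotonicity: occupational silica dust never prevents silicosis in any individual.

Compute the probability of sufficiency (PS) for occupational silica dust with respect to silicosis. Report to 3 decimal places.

Let p₁ = 0.79, p₀ = 0.23.
Under exogeneity and monotonicity, PS = (p₁ − p₀) / (1 − p₀).
PS = (0.79 − 0.23) / (1 − 0.23) = 0.56 / 0.77 ≈ 0.7273

PS ≈ 0.727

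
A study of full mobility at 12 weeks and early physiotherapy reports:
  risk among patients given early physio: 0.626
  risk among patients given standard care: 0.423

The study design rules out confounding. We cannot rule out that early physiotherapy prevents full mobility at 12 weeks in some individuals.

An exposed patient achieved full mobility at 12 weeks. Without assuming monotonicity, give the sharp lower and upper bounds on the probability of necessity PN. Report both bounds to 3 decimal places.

Let p₁ = 0.626, p₀ = 0.423.
Under exogeneity alone the bounds on PN are max{0,(p₁−p₀)/p₁} ≤ PN ≤ min{1,(1−p₀)/p₁}.
  lower = (p₁ − p₀)/p₁ = 0.203 / 0.626 ≈ 0.3243
  upper = min{1, (1 − p₀)/p₁} = 0.577 / 0.626 ≈ 0.9217

0.324 ≤ PN ≤ 0.922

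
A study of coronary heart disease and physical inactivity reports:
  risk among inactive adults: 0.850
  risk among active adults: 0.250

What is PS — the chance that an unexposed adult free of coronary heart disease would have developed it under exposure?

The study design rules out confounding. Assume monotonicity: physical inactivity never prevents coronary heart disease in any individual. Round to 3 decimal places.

PS ≈ 0.800

Let p₁ = 0.85, p₀ = 0.25.
Under exogeneity and monotonicity, PS = (p₁ − p₀) / (1 − p₀).
PS = (0.85 − 0.25) / (1 − 0.25) = 0.6 / 0.75 ≈ 0.8000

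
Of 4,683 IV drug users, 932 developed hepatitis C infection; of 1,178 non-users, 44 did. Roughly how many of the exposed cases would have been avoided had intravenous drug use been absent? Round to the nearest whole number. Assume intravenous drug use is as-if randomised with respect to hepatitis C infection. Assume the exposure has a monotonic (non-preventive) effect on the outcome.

about 757 cases

p₁ = P(outcome | exposed) = 932/4683 = 0.19902
p₀ = P(outcome | unexposed) = 44/1178 = 0.037351
PN = (p₁ − p₀)/p₁ = (0.19902 − 0.037351) / 0.19902 ≈ 0.81232.
Attributable cases ≈ PN × (exposed cases) = 0.81232 × 932 ≈ 757.08.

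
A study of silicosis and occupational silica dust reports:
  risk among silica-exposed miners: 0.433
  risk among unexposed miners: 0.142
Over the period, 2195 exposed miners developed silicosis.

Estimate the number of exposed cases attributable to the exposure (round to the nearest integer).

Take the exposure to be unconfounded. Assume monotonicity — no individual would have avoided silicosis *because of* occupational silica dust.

about 1475 cases

Let p₁ = 0.433, p₀ = 0.142.
PN = (p₁ − p₀)/p₁ = (0.433 − 0.142) / 0.433 ≈ 0.67206.
Attributable cases ≈ PN × (exposed cases) = 0.67206 × 2195 ≈ 1475.16.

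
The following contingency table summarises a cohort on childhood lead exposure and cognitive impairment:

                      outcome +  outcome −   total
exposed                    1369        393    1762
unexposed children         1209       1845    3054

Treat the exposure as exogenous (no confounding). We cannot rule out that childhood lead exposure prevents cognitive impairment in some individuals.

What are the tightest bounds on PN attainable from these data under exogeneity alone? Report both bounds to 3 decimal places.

p₁ = P(outcome | exposed) = 1369/1762 = 0.77696
p₀ = P(outcome | unexposed) = 1209/3054 = 0.39587
Under exogeneity alone the bounds on PN are max{0,(p₁−p₀)/p₁} ≤ PN ≤ min{1,(1−p₀)/p₁}.
  lower = (p₁ − p₀)/p₁ = 0.38108 / 0.77696 ≈ 0.4905
  upper = min{1, (1 − p₀)/p₁} = 0.60413 / 0.77696 ≈ 0.7776

0.490 ≤ PN ≤ 0.778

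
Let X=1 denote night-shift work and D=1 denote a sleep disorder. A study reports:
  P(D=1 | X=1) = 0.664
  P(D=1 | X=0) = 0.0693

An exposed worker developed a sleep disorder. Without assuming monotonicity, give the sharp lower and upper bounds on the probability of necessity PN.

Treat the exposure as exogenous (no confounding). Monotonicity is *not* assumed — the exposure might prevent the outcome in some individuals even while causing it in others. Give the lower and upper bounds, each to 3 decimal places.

0.896 ≤ PN ≤ 1.000

Let p₁ = 0.664, p₀ = 0.0693.
Under exogeneity alone the bounds on PN are max{0,(p₁−p₀)/p₁} ≤ PN ≤ min{1,(1−p₀)/p₁}.
  lower = (p₁ − p₀)/p₁ = 0.5947 / 0.664 ≈ 0.8956
  upper = min{1, (1 − p₀)/p₁} = 0.9307 / 0.664 ≈ 1.4017 → capped at 1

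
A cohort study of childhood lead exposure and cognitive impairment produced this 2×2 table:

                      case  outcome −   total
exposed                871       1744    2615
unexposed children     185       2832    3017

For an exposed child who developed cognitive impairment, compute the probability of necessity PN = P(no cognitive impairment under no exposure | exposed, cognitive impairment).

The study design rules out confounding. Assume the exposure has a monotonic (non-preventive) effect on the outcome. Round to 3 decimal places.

PN ≈ 0.816

p₁ = P(outcome | exposed) = 871/2615 = 0.33308
p₀ = P(outcome | unexposed) = 185/3017 = 0.061319
Under exogeneity and monotonicity, PN = (p₁ − p₀)/p₁.
PN = (0.33308 − 0.061319) / 0.33308 ≈ 0.8159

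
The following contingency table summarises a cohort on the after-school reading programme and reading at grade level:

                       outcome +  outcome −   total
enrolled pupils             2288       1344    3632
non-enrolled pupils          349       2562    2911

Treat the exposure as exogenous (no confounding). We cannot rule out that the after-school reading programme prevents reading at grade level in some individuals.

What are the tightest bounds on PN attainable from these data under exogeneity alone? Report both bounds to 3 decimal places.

p₁ = P(outcome | exposed) = 2288/3632 = 0.62996
p₀ = P(outcome | unexposed) = 349/2911 = 0.11989
Under exogeneity alone the bounds on PN are max{0,(p₁−p₀)/p₁} ≤ PN ≤ min{1,(1−p₀)/p₁}.
  lower = (p₁ − p₀)/p₁ = 0.51007 / 0.62996 ≈ 0.8097
  upper = min{1, (1 − p₀)/p₁} = 0.88011 / 0.62996 ≈ 1.3971 → capped at 1

0.810 ≤ PN ≤ 1.000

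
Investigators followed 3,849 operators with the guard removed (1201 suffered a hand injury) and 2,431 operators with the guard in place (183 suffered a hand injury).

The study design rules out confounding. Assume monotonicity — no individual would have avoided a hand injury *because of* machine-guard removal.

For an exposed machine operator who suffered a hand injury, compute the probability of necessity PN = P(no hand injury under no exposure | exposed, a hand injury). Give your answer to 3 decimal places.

PN ≈ 0.759

p₁ = P(outcome | exposed) = 1201/3849 = 0.31203
p₀ = P(outcome | unexposed) = 183/2431 = 0.075278
Under exogeneity and monotonicity, PN = (p₁ − p₀) / p₁.
PN = (0.31203 − 0.075278) / 0.31203 = 0.23675 / 0.31203 ≈ 0.7587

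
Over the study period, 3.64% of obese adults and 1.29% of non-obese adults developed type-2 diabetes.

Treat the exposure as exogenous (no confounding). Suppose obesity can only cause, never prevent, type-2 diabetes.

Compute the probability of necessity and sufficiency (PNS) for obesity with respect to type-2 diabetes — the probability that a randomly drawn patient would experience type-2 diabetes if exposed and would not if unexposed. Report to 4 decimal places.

p₁ = 0.0364, p₀ = 0.0129.
Under exogeneity and monotonicity, PNS = p₁ − p₀.
PNS = 0.0364 − 0.0129 = 0.0235

PNS ≈ 0.0235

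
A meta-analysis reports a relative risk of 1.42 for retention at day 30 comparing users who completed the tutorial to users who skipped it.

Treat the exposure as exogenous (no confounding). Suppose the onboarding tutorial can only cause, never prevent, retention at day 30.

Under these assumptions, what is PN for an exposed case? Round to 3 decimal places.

Under exogeneity and monotonicity, PN = (RR − 1) / RR = 1 − 1/RR.
PN = (1.42 − 1) / 1.42 = 0.42 / 1.42 ≈ 0.2958

PN ≈ 0.296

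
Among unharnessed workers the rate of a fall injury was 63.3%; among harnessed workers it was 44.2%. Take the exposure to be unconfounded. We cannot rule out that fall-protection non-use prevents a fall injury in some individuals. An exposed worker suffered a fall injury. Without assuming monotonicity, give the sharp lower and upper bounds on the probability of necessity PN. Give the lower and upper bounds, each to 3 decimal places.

p₁ = 0.633, p₀ = 0.442.
Under exogeneity alone the bounds on PN are max{0,(p₁−p₀)/p₁} ≤ PN ≤ min{1,(1−p₀)/p₁}.
  lower = (p₁ − p₀)/p₁ = 0.191 / 0.633 ≈ 0.3017
  upper = min{1, (1 − p₀)/p₁} = 0.558 / 0.633 ≈ 0.8815

0.302 ≤ PN ≤ 0.882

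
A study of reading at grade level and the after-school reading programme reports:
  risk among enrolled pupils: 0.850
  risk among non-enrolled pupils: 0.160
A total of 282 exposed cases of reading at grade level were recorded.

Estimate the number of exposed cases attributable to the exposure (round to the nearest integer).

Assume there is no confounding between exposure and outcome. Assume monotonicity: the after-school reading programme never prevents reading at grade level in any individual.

Let p₁ = 0.85, p₀ = 0.16.
PN = (p₁ − p₀)/p₁ = (0.85 − 0.16) / 0.85 ≈ 0.81176.
Attributable cases ≈ PN × (exposed cases) = 0.81176 × 282 ≈ 228.92.

about 229 cases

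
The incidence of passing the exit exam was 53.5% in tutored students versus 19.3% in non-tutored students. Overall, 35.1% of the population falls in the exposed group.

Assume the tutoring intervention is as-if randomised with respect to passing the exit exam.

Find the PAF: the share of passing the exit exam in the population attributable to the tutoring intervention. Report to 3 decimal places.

PAF ≈ 0.383

p₁ = 0.535, p₀ = 0.193.
Overall risk P(Y=1) = π·p₁ + (1−π)·p₀ = 0.351×0.535 + 0.649×0.193 = 0.31304.
Under exogeneity, PAF = [P(Y=1) − p₀] / P(Y=1).
PAF = (0.31304 − 0.193) / 0.31304 ≈ 0.3835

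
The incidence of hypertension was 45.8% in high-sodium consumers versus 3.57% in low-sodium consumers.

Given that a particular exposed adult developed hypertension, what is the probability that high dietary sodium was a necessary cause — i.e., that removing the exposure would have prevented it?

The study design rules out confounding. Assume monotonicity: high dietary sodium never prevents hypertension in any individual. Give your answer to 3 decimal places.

p₁ = 0.458, p₀ = 0.0357.
Under exogeneity and monotonicity, PN = (p₁ − p₀) / p₁.
PN = (0.458 − 0.0357) / 0.458 = 0.4223 / 0.458 ≈ 0.9221

PN ≈ 0.922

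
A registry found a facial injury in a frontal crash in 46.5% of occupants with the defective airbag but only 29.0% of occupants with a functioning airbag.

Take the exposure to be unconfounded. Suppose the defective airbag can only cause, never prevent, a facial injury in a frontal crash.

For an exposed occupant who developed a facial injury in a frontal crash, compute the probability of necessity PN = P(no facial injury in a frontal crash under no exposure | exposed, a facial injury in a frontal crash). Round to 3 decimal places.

PN ≈ 0.376

p₁ = 0.465, p₀ = 0.29.
Under exogeneity and monotonicity, PN = (p₁ − p₀) / p₁.
PN = (0.465 − 0.29) / 0.465 = 0.175 / 0.465 ≈ 0.3763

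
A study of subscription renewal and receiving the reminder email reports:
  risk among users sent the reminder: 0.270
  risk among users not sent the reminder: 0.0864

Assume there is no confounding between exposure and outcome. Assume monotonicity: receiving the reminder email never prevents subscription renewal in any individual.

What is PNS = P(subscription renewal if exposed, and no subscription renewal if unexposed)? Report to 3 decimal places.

PNS ≈ 0.184

Let p₁ = 0.27, p₀ = 0.0864.
Under exogeneity and monotonicity, PNS = p₁ − p₀.
PNS = 0.27 − 0.0864 = 0.1836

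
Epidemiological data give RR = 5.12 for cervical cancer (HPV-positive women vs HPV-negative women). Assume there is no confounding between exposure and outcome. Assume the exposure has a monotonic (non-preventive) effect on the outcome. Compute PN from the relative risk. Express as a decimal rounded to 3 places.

PN ≈ 0.805

Under exogeneity and monotonicity, PN = (RR − 1) / RR = 1 − 1/RR.
PN = (5.12 − 1) / 5.12 = 4.12 / 5.12 ≈ 0.8047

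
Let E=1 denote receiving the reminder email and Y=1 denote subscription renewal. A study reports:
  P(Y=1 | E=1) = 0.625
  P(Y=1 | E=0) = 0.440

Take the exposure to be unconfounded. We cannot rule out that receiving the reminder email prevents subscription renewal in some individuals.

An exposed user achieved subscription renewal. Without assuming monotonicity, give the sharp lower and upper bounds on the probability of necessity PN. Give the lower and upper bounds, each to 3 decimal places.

Let p₁ = 0.625, p₀ = 0.44.
Under exogeneity alone the bounds on PN are max{0,(p₁−p₀)/p₁} ≤ PN ≤ min{1,(1−p₀)/p₁}.
  lower = (p₁ − p₀)/p₁ = 0.185 / 0.625 ≈ 0.2960
  upper = min{1, (1 − p₀)/p₁} = 0.56 / 0.625 ≈ 0.8960

0.296 ≤ PN ≤ 0.896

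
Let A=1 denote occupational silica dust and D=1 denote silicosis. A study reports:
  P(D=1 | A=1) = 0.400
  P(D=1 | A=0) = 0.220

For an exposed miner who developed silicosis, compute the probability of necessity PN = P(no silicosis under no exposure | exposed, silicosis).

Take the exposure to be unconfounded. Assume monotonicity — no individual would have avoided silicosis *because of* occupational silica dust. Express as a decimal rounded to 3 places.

PN ≈ 0.450

Let p₁ = 0.4, p₀ = 0.22.
Under exogeneity and monotonicity, PN = (p₁ − p₀) / p₁.
PN = (0.4 − 0.22) / 0.4 = 0.18 / 0.4 ≈ 0.4500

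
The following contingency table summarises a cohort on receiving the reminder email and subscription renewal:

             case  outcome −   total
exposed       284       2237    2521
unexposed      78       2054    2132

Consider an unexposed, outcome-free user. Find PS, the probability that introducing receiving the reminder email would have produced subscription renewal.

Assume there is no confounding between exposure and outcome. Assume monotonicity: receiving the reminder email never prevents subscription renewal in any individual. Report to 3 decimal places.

p₁ = P(outcome | exposed) = 284/2521 = 0.11265
p₀ = P(outcome | unexposed) = 78/2132 = 0.036585
Under exogeneity and monotonicity, PS = (p₁ − p₀)/(1 − p₀).
PS = (0.11265 − 0.036585) / 0.96341 ≈ 0.0790

PS ≈ 0.079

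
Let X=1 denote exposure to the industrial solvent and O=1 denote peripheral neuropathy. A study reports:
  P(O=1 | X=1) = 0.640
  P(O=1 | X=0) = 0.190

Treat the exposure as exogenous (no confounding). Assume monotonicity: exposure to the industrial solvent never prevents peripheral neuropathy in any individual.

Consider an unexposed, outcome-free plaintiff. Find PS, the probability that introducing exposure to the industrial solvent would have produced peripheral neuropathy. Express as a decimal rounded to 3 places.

Let p₁ = 0.64, p₀ = 0.19.
Under exogeneity and monotonicity, PS = (p₁ − p₀) / (1 − p₀).
PS = (0.64 − 0.19) / (1 − 0.19) = 0.45 / 0.81 ≈ 0.5556

PS ≈ 0.556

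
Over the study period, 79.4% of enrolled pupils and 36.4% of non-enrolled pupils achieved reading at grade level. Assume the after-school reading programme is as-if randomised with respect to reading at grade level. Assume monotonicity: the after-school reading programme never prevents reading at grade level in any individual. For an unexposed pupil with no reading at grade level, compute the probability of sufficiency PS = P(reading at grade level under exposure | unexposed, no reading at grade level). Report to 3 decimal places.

PS ≈ 0.676

p₁ = 0.794, p₀ = 0.364.
Under exogeneity and monotonicity, PS = (p₁ − p₀) / (1 − p₀).
PS = (0.794 − 0.364) / (1 − 0.364) = 0.43 / 0.636 ≈ 0.6761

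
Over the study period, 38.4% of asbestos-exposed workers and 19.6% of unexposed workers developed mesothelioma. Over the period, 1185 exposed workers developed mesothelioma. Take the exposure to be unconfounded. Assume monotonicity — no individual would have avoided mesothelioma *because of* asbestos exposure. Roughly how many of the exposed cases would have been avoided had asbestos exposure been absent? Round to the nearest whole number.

about 580 cases

p₁ = 0.384, p₀ = 0.196.
PN = (p₁ − p₀)/p₁ = (0.384 − 0.196) / 0.384 ≈ 0.48958.
Attributable cases ≈ PN × (exposed cases) = 0.48958 × 1185 ≈ 580.16.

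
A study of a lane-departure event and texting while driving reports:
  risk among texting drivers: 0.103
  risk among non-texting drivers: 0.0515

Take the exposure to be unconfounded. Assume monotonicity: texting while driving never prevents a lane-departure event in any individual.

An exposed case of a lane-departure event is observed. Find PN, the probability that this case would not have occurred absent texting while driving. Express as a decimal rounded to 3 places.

PN ≈ 0.500

Let p₁ = 0.103, p₀ = 0.0515.
Under exogeneity and monotonicity, PN = (p₁ − p₀) / p₁.
PN = (0.103 − 0.0515) / 0.103 = 0.0515 / 0.103 ≈ 0.5000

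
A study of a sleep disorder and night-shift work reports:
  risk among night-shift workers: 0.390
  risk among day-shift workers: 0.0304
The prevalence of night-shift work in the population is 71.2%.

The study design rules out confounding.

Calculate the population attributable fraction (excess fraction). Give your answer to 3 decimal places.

PAF ≈ 0.894

Let p₁ = 0.39, p₀ = 0.0304.
Overall risk P(Y=1) = π·p₁ + (1−π)·p₀ = 0.712×0.39 + 0.288×0.0304 = 0.28644.
Under exogeneity, PAF = [P(Y=1) − p₀] / P(Y=1).
PAF = (0.28644 − 0.0304) / 0.28644 ≈ 0.8939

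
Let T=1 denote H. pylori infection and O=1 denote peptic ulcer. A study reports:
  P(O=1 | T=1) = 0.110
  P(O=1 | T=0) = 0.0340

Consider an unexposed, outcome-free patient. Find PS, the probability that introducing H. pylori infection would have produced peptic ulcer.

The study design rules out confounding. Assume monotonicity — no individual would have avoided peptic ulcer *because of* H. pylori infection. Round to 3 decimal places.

Let p₁ = 0.11, p₀ = 0.034.
Under exogeneity and monotonicity, PS = (p₁ − p₀) / (1 − p₀).
PS = (0.11 − 0.034) / (1 − 0.034) = 0.076 / 0.966 ≈ 0.0787

PS ≈ 0.079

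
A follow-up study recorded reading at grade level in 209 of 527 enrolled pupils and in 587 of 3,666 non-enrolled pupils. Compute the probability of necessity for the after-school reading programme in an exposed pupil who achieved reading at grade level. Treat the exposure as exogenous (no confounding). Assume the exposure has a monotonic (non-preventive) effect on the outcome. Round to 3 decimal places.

p₁ = P(outcome | exposed) = 209/527 = 0.39658
p₀ = P(outcome | unexposed) = 587/3666 = 0.16012
Under exogeneity and monotonicity, PN = (p₁ − p₀) / p₁.
PN = (0.39658 − 0.16012) / 0.39658 = 0.23646 / 0.39658 ≈ 0.5963

PN ≈ 0.596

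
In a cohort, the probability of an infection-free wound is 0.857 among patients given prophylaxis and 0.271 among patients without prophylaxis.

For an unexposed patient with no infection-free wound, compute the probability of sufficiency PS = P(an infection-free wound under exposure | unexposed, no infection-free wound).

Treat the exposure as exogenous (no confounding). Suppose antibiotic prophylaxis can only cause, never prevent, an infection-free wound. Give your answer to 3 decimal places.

PS ≈ 0.804

Let p₁ = 0.857, p₀ = 0.271.
Under exogeneity and monotonicity, PS = (p₁ − p₀) / (1 − p₀).
PS = (0.857 − 0.271) / (1 − 0.271) = 0.586 / 0.729 ≈ 0.8038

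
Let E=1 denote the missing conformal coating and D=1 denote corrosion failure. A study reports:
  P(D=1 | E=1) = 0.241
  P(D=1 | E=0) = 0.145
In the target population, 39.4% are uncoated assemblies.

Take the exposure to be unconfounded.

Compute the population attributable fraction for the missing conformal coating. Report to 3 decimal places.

Let p₁ = 0.241, p₀ = 0.145.
Overall risk P(Y=1) = π·p₁ + (1−π)·p₀ = 0.394×0.241 + 0.606×0.145 = 0.18282.
Under exogeneity, PAF = [P(Y=1) − p₀] / P(Y=1).
PAF = (0.18282 − 0.145) / 0.18282 ≈ 0.2069

PAF ≈ 0.207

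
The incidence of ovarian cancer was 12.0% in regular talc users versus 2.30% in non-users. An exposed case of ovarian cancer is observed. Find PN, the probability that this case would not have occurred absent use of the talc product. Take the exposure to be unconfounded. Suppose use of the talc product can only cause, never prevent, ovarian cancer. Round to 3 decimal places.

PN ≈ 0.808

p₁ = 0.12, p₀ = 0.023.
Under exogeneity and monotonicity, PN = (p₁ − p₀) / p₁.
PN = (0.12 − 0.023) / 0.12 = 0.097 / 0.12 ≈ 0.8083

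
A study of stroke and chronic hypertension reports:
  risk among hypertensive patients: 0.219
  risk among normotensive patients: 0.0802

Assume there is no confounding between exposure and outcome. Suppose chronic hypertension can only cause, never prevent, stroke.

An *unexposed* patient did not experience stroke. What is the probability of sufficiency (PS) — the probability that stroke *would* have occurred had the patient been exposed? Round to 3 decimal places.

PS ≈ 0.151

Let p₁ = 0.219, p₀ = 0.0802.
Under exogeneity and monotonicity, PS = (p₁ − p₀) / (1 − p₀).
PS = (0.219 − 0.0802) / (1 − 0.0802) = 0.1388 / 0.9198 ≈ 0.1509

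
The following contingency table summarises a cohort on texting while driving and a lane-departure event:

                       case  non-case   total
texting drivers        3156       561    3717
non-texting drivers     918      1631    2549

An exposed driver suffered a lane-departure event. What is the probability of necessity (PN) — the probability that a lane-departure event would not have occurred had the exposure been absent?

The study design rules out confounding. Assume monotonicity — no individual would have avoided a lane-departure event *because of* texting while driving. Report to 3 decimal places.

PN ≈ 0.576

p₁ = P(outcome | exposed) = 3156/3717 = 0.84907
p₀ = P(outcome | unexposed) = 918/2549 = 0.36014
Under exogeneity and monotonicity, PN = (p₁ − p₀)/p₁.
PN = (0.84907 − 0.36014) / 0.84907 ≈ 0.5758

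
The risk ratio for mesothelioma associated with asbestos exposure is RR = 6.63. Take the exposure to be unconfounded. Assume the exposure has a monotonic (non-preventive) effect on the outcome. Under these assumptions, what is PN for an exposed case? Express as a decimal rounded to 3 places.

PN ≈ 0.849

Under exogeneity and monotonicity, PN = (RR − 1) / RR = 1 − 1/RR.
PN = (6.63 − 1) / 6.63 = 5.63 / 6.63 ≈ 0.8492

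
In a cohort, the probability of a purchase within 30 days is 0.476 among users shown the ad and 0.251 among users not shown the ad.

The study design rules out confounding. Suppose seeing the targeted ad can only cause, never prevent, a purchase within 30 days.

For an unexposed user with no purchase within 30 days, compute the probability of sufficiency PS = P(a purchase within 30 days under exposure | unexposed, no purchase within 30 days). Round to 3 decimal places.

Let p₁ = 0.476, p₀ = 0.251.
Under exogeneity and monotonicity, PS = (p₁ − p₀) / (1 − p₀).
PS = (0.476 − 0.251) / (1 − 0.251) = 0.225 / 0.749 ≈ 0.3004

PS ≈ 0.300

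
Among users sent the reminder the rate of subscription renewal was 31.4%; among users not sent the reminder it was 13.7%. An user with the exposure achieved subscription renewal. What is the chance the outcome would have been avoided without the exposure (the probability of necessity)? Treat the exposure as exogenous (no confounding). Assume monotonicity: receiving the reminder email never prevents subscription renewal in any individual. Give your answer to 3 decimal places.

PN ≈ 0.564

p₁ = 0.314, p₀ = 0.137.
Under exogeneity and monotonicity, PN = (p₁ − p₀) / p₁.
PN = (0.314 − 0.137) / 0.314 = 0.177 / 0.314 ≈ 0.5637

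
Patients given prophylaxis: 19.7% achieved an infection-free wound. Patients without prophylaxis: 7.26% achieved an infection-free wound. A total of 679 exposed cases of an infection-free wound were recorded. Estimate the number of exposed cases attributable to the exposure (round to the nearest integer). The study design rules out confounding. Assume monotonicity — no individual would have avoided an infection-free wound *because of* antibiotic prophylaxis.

about 429 cases

p₁ = 0.197, p₀ = 0.0726.
PN = (p₁ − p₀)/p₁ = (0.197 − 0.0726) / 0.197 ≈ 0.63147.
Attributable cases ≈ PN × (exposed cases) = 0.63147 × 679 ≈ 428.77.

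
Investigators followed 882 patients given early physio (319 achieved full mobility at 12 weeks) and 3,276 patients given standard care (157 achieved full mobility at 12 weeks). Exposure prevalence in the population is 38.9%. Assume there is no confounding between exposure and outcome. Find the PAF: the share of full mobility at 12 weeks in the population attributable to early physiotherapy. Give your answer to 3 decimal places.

PAF ≈ 0.718

p₁ = P(outcome | exposed) = 319/882 = 0.36168
p₀ = P(outcome | unexposed) = 157/3276 = 0.047924
Overall risk P(Y=1) = π·p₁ + (1−π)·p₀ = 0.389×0.36168 + 0.611×0.047924 = 0.16997.
Under exogeneity, PAF = [P(Y=1) − p₀] / P(Y=1).
PAF = (0.16997 − 0.047924) / 0.16997 ≈ 0.7181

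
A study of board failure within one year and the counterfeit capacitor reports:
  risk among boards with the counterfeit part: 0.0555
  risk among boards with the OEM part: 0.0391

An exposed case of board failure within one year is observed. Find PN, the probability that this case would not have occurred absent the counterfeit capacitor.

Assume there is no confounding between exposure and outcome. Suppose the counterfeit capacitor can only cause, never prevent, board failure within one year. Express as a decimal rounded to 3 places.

Let p₁ = 0.0555, p₀ = 0.0391.
Under exogeneity and monotonicity, PN = (p₁ − p₀) / p₁.
PN = (0.0555 − 0.0391) / 0.0555 = 0.0164 / 0.0555 ≈ 0.2955

PN ≈ 0.295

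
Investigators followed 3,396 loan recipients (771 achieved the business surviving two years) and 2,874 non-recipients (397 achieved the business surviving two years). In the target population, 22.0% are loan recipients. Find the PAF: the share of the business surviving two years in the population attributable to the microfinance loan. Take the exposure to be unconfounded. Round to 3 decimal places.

p₁ = P(outcome | exposed) = 771/3396 = 0.22703
p₀ = P(outcome | unexposed) = 397/2874 = 0.13814
Overall risk P(Y=1) = π·p₁ + (1−π)·p₀ = 0.22×0.22703 + 0.78×0.13814 = 0.15769.
Under exogeneity, PAF = [P(Y=1) − p₀] / P(Y=1).
PAF = (0.15769 − 0.13814) / 0.15769 ≈ 0.1240

PAF ≈ 0.124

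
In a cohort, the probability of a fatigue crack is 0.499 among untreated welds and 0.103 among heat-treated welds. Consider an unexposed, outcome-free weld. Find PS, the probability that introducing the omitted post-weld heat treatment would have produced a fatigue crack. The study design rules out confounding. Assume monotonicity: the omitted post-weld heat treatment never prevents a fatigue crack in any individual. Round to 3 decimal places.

PS ≈ 0.441

Let p₁ = 0.499, p₀ = 0.103.
Under exogeneity and monotonicity, PS = (p₁ − p₀) / (1 − p₀).
PS = (0.499 − 0.103) / (1 − 0.103) = 0.396 / 0.897 ≈ 0.4415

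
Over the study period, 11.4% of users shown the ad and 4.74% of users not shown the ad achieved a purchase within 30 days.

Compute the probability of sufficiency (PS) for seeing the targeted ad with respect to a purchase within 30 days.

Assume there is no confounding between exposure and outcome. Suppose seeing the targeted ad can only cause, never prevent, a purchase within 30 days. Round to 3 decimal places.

p₁ = 0.114, p₀ = 0.0474.
Under exogeneity and monotonicity, PS = (p₁ − p₀) / (1 − p₀).
PS = (0.114 − 0.0474) / (1 − 0.0474) = 0.0666 / 0.9526 ≈ 0.0699

PS ≈ 0.070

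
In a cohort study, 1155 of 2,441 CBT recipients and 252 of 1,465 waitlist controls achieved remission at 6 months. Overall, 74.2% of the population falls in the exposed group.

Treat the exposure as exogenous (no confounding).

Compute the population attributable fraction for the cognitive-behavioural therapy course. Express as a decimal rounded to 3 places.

p₁ = P(outcome | exposed) = 1155/2441 = 0.47317
p₀ = P(outcome | unexposed) = 252/1465 = 0.17201
Overall risk P(Y=1) = π·p₁ + (1−π)·p₀ = 0.742×0.47317 + 0.258×0.17201 = 0.39547.
Under exogeneity, PAF = [P(Y=1) − p₀] / P(Y=1).
PAF = (0.39547 − 0.17201) / 0.39547 ≈ 0.5650

PAF ≈ 0.565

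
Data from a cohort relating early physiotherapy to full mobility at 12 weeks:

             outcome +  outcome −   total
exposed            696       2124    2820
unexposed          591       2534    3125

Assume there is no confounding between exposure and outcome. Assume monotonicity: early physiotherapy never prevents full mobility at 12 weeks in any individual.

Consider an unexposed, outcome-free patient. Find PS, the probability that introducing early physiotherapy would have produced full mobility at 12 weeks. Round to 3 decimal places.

PS ≈ 0.071

p₁ = P(outcome | exposed) = 696/2820 = 0.24681
p₀ = P(outcome | unexposed) = 591/3125 = 0.18912
Under exogeneity and monotonicity, PS = (p₁ − p₀)/(1 − p₀).
PS = (0.24681 − 0.18912) / 0.81088 ≈ 0.0711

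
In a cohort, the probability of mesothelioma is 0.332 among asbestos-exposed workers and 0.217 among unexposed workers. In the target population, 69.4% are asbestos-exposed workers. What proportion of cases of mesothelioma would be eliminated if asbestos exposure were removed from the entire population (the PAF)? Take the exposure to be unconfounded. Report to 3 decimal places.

PAF ≈ 0.269

Let p₁ = 0.332, p₀ = 0.217.
Overall risk P(Y=1) = π·p₁ + (1−π)·p₀ = 0.694×0.332 + 0.306×0.217 = 0.29681.
Under exogeneity, PAF = [P(Y=1) − p₀] / P(Y=1).
PAF = (0.29681 − 0.217) / 0.29681 ≈ 0.2689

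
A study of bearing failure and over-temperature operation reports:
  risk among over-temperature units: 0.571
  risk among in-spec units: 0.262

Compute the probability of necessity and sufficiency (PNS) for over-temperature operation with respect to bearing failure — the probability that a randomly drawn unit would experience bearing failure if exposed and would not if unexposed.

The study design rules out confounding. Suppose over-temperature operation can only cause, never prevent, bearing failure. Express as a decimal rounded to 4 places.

PNS ≈ 0.3090

Let p₁ = 0.571, p₀ = 0.262.
Under exogeneity and monotonicity, PNS = p₁ − p₀.
PNS = 0.571 − 0.262 = 0.309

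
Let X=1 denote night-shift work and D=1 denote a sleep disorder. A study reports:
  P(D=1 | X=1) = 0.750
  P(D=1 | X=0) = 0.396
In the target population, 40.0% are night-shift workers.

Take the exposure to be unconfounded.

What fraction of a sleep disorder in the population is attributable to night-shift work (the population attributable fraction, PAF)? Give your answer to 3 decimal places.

Let p₁ = 0.75, p₀ = 0.396.
Overall risk P(Y=1) = π·p₁ + (1−π)·p₀ = 0.4×0.75 + 0.6×0.396 = 0.5376.
Under exogeneity, PAF = [P(Y=1) − p₀] / P(Y=1).
PAF = (0.5376 − 0.396) / 0.5376 ≈ 0.2634

PAF ≈ 0.263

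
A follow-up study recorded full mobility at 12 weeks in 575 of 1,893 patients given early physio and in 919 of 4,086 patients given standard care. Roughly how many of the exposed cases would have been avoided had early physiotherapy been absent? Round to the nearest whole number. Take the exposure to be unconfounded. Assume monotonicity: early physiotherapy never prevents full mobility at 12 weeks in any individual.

p₁ = P(outcome | exposed) = 575/1893 = 0.30375
p₀ = P(outcome | unexposed) = 919/4086 = 0.22491
PN = (p₁ − p₀)/p₁ = (0.30375 − 0.22491) / 0.30375 ≈ 0.25954.
Attributable cases ≈ PN × (exposed cases) = 0.25954 × 575 ≈ 149.24.

about 149 cases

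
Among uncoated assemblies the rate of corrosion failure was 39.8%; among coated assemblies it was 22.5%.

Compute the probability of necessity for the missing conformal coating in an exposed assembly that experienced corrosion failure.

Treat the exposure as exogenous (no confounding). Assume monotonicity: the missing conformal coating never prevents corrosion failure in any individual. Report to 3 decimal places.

p₁ = 0.398, p₀ = 0.225.
Under exogeneity and monotonicity, PN = (p₁ − p₀) / p₁.
PN = (0.398 − 0.225) / 0.398 = 0.173 / 0.398 ≈ 0.4347

PN ≈ 0.435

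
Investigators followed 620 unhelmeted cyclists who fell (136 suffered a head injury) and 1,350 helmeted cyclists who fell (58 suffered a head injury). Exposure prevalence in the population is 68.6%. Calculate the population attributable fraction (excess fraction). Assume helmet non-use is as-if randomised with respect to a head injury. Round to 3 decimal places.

p₁ = P(outcome | exposed) = 136/620 = 0.21935
p₀ = P(outcome | unexposed) = 58/1350 = 0.042963
Overall risk P(Y=1) = π·p₁ + (1−π)·p₀ = 0.686×0.21935 + 0.314×0.042963 = 0.16397.
Under exogeneity, PAF = [P(Y=1) − p₀] / P(Y=1).
PAF = (0.16397 − 0.042963) / 0.16397 ≈ 0.7380

PAF ≈ 0.738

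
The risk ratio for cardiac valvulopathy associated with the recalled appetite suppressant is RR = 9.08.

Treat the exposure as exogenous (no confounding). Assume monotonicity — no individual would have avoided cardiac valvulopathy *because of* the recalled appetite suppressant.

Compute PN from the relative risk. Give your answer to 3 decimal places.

Under exogeneity and monotonicity, PN = (RR − 1) / RR = 1 − 1/RR.
PN = (9.08 − 1) / 9.08 = 8.08 / 9.08 ≈ 0.8899

PN ≈ 0.890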